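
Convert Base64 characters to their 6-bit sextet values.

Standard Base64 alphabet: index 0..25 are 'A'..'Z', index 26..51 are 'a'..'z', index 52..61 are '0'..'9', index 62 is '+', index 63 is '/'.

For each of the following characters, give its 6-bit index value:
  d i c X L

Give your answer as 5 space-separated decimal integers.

Answer: 29 34 28 23 11

Derivation:
'd': a..z range, 26 + ord('d') − ord('a') = 29
'i': a..z range, 26 + ord('i') − ord('a') = 34
'c': a..z range, 26 + ord('c') − ord('a') = 28
'X': A..Z range, ord('X') − ord('A') = 23
'L': A..Z range, ord('L') − ord('A') = 11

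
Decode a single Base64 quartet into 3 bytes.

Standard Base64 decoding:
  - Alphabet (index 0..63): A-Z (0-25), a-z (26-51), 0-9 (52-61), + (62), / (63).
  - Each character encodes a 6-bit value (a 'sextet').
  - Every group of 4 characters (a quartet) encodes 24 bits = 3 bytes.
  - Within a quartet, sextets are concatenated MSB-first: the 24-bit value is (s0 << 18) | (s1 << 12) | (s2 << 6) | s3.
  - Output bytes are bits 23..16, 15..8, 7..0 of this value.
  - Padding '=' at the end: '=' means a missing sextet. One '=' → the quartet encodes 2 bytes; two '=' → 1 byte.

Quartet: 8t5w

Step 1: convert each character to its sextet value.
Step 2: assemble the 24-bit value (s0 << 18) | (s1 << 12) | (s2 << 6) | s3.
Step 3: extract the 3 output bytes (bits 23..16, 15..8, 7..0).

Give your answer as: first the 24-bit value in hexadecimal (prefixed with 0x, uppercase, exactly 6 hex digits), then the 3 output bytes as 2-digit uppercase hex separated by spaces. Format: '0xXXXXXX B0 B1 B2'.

Sextets: 8=60, t=45, 5=57, w=48
24-bit: (60<<18) | (45<<12) | (57<<6) | 48
      = 0xF00000 | 0x02D000 | 0x000E40 | 0x000030
      = 0xF2DE70
Bytes: (v>>16)&0xFF=F2, (v>>8)&0xFF=DE, v&0xFF=70

Answer: 0xF2DE70 F2 DE 70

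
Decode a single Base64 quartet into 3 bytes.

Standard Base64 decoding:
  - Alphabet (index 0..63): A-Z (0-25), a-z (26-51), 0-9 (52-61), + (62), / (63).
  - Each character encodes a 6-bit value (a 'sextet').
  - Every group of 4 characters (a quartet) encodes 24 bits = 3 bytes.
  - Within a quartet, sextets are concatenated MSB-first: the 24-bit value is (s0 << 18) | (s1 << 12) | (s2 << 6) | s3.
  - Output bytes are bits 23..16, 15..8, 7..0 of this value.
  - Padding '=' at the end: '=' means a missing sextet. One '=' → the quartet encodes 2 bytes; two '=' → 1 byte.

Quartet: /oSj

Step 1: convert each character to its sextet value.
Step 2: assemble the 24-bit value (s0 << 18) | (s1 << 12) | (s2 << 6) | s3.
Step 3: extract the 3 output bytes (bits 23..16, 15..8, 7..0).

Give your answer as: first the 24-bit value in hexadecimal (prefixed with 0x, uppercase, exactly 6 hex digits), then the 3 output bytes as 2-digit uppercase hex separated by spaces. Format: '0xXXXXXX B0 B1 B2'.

Sextets: /=63, o=40, S=18, j=35
24-bit: (63<<18) | (40<<12) | (18<<6) | 35
      = 0xFC0000 | 0x028000 | 0x000480 | 0x000023
      = 0xFE84A3
Bytes: (v>>16)&0xFF=FE, (v>>8)&0xFF=84, v&0xFF=A3

Answer: 0xFE84A3 FE 84 A3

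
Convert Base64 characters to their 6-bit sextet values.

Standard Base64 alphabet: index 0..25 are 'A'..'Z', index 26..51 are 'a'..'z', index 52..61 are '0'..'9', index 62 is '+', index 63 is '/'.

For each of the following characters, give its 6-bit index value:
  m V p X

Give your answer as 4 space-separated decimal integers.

'm': a..z range, 26 + ord('m') − ord('a') = 38
'V': A..Z range, ord('V') − ord('A') = 21
'p': a..z range, 26 + ord('p') − ord('a') = 41
'X': A..Z range, ord('X') − ord('A') = 23

Answer: 38 21 41 23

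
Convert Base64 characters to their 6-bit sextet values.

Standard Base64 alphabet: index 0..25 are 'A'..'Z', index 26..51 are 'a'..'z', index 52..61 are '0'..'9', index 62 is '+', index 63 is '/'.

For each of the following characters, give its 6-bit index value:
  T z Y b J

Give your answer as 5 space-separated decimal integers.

Answer: 19 51 24 27 9

Derivation:
'T': A..Z range, ord('T') − ord('A') = 19
'z': a..z range, 26 + ord('z') − ord('a') = 51
'Y': A..Z range, ord('Y') − ord('A') = 24
'b': a..z range, 26 + ord('b') − ord('a') = 27
'J': A..Z range, ord('J') − ord('A') = 9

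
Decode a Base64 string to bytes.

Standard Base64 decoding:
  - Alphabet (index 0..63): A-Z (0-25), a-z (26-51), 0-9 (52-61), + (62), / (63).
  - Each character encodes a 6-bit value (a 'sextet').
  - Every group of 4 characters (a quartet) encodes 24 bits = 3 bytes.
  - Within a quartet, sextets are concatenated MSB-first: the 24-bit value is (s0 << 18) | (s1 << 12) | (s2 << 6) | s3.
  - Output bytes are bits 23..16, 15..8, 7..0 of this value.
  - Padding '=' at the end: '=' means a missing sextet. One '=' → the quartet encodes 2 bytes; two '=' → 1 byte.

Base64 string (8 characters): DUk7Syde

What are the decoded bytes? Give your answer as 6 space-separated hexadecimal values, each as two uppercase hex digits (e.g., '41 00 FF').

Answer: 0D 49 3B 4B 27 5E

Derivation:
After char 0 ('D'=3): chars_in_quartet=1 acc=0x3 bytes_emitted=0
After char 1 ('U'=20): chars_in_quartet=2 acc=0xD4 bytes_emitted=0
After char 2 ('k'=36): chars_in_quartet=3 acc=0x3524 bytes_emitted=0
After char 3 ('7'=59): chars_in_quartet=4 acc=0xD493B -> emit 0D 49 3B, reset; bytes_emitted=3
After char 4 ('S'=18): chars_in_quartet=1 acc=0x12 bytes_emitted=3
After char 5 ('y'=50): chars_in_quartet=2 acc=0x4B2 bytes_emitted=3
After char 6 ('d'=29): chars_in_quartet=3 acc=0x12C9D bytes_emitted=3
After char 7 ('e'=30): chars_in_quartet=4 acc=0x4B275E -> emit 4B 27 5E, reset; bytes_emitted=6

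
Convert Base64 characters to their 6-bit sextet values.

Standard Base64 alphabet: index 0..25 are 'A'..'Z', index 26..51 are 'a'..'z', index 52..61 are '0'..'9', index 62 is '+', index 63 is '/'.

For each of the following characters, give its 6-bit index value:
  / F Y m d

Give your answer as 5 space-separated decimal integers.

'/': index 63
'F': A..Z range, ord('F') − ord('A') = 5
'Y': A..Z range, ord('Y') − ord('A') = 24
'm': a..z range, 26 + ord('m') − ord('a') = 38
'd': a..z range, 26 + ord('d') − ord('a') = 29

Answer: 63 5 24 38 29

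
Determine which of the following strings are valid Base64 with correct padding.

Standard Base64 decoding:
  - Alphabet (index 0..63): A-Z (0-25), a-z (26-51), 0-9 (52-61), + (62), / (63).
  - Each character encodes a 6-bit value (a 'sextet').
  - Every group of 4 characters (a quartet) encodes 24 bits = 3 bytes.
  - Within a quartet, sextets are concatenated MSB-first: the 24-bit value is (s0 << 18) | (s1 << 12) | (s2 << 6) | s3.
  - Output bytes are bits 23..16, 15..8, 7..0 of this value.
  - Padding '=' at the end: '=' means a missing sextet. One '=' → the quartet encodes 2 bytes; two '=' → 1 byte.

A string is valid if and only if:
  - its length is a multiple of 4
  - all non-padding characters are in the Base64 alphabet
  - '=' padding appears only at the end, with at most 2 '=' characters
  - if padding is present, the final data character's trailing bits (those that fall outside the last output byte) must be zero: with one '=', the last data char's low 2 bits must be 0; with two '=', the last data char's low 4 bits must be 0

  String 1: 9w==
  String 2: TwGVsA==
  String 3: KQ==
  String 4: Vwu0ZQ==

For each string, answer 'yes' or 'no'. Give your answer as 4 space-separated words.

String 1: '9w==' → valid
String 2: 'TwGVsA==' → valid
String 3: 'KQ==' → valid
String 4: 'Vwu0ZQ==' → valid

Answer: yes yes yes yes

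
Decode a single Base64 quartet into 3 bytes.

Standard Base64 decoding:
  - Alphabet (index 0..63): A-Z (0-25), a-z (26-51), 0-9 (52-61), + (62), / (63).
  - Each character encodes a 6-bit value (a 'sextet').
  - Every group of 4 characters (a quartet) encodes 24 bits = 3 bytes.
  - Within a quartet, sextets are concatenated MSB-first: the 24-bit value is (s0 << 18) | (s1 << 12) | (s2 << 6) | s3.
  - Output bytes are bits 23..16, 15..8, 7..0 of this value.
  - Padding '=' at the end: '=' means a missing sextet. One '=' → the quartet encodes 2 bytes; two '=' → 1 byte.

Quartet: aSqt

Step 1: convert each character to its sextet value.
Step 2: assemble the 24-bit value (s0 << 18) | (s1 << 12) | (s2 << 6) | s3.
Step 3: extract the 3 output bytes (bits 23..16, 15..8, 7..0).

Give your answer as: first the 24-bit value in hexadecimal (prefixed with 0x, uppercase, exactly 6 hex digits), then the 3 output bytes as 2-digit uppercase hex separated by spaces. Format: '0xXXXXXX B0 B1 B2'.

Sextets: a=26, S=18, q=42, t=45
24-bit: (26<<18) | (18<<12) | (42<<6) | 45
      = 0x680000 | 0x012000 | 0x000A80 | 0x00002D
      = 0x692AAD
Bytes: (v>>16)&0xFF=69, (v>>8)&0xFF=2A, v&0xFF=AD

Answer: 0x692AAD 69 2A AD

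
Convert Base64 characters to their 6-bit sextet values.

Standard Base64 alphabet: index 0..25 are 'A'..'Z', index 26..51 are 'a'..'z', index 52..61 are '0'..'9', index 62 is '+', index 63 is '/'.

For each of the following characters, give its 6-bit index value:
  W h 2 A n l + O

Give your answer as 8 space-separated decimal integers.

Answer: 22 33 54 0 39 37 62 14

Derivation:
'W': A..Z range, ord('W') − ord('A') = 22
'h': a..z range, 26 + ord('h') − ord('a') = 33
'2': 0..9 range, 52 + ord('2') − ord('0') = 54
'A': A..Z range, ord('A') − ord('A') = 0
'n': a..z range, 26 + ord('n') − ord('a') = 39
'l': a..z range, 26 + ord('l') − ord('a') = 37
'+': index 62
'O': A..Z range, ord('O') − ord('A') = 14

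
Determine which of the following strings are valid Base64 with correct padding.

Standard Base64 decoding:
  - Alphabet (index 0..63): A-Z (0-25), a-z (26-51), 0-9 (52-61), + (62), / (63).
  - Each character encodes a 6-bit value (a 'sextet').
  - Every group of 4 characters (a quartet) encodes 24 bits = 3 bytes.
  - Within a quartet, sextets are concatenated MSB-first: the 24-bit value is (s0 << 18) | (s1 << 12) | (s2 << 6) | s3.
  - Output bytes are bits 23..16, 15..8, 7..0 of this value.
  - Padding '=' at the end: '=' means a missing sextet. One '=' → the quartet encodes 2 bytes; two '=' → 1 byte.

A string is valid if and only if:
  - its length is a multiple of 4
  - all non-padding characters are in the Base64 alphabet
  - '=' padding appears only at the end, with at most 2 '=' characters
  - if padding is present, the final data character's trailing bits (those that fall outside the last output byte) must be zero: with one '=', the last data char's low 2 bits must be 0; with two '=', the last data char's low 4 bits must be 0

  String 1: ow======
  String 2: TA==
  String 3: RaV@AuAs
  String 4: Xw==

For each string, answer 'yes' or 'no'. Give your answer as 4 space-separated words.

Answer: no yes no yes

Derivation:
String 1: 'ow======' → invalid (6 pad chars (max 2))
String 2: 'TA==' → valid
String 3: 'RaV@AuAs' → invalid (bad char(s): ['@'])
String 4: 'Xw==' → valid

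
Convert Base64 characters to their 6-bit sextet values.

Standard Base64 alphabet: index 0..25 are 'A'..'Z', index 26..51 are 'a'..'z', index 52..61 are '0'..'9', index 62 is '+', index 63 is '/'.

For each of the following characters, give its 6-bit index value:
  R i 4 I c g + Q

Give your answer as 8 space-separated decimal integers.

'R': A..Z range, ord('R') − ord('A') = 17
'i': a..z range, 26 + ord('i') − ord('a') = 34
'4': 0..9 range, 52 + ord('4') − ord('0') = 56
'I': A..Z range, ord('I') − ord('A') = 8
'c': a..z range, 26 + ord('c') − ord('a') = 28
'g': a..z range, 26 + ord('g') − ord('a') = 32
'+': index 62
'Q': A..Z range, ord('Q') − ord('A') = 16

Answer: 17 34 56 8 28 32 62 16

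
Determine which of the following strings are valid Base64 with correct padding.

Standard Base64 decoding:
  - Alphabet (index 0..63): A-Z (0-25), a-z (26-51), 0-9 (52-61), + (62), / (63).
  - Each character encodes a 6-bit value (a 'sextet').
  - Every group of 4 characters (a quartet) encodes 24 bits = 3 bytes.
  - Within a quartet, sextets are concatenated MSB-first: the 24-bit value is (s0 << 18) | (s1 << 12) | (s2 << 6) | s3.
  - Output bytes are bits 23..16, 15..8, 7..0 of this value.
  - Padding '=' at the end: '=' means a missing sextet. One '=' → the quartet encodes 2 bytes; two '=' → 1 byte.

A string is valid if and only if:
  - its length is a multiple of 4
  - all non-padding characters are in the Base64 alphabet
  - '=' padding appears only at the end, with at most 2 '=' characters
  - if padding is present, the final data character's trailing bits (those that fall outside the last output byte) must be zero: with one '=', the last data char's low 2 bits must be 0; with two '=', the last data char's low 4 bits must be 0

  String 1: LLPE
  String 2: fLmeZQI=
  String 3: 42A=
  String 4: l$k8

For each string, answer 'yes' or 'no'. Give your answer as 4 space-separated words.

Answer: yes yes yes no

Derivation:
String 1: 'LLPE' → valid
String 2: 'fLmeZQI=' → valid
String 3: '42A=' → valid
String 4: 'l$k8' → invalid (bad char(s): ['$'])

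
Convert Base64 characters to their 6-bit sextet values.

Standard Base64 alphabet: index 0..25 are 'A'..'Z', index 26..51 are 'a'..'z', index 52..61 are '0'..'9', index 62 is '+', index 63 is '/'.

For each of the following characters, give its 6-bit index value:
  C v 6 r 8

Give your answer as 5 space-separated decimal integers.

Answer: 2 47 58 43 60

Derivation:
'C': A..Z range, ord('C') − ord('A') = 2
'v': a..z range, 26 + ord('v') − ord('a') = 47
'6': 0..9 range, 52 + ord('6') − ord('0') = 58
'r': a..z range, 26 + ord('r') − ord('a') = 43
'8': 0..9 range, 52 + ord('8') − ord('0') = 60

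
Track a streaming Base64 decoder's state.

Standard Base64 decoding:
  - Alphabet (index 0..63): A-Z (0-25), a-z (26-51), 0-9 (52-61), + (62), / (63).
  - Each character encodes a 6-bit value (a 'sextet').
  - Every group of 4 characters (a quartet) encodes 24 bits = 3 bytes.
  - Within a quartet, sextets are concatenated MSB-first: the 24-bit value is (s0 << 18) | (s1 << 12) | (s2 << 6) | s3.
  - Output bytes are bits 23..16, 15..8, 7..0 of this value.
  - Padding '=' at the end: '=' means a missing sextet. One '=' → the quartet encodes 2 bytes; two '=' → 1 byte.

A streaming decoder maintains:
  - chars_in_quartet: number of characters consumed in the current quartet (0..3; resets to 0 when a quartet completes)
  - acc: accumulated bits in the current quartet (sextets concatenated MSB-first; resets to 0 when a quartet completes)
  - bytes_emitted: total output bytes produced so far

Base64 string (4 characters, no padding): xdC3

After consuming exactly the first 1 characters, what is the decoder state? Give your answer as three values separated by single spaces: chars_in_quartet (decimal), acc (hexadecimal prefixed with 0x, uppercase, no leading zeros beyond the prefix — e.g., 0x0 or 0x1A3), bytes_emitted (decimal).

Answer: 1 0x31 0

Derivation:
After char 0 ('x'=49): chars_in_quartet=1 acc=0x31 bytes_emitted=0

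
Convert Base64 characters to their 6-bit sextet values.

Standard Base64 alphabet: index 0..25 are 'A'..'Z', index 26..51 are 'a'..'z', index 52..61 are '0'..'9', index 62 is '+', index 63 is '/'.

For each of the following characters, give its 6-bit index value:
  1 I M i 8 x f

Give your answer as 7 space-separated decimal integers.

'1': 0..9 range, 52 + ord('1') − ord('0') = 53
'I': A..Z range, ord('I') − ord('A') = 8
'M': A..Z range, ord('M') − ord('A') = 12
'i': a..z range, 26 + ord('i') − ord('a') = 34
'8': 0..9 range, 52 + ord('8') − ord('0') = 60
'x': a..z range, 26 + ord('x') − ord('a') = 49
'f': a..z range, 26 + ord('f') − ord('a') = 31

Answer: 53 8 12 34 60 49 31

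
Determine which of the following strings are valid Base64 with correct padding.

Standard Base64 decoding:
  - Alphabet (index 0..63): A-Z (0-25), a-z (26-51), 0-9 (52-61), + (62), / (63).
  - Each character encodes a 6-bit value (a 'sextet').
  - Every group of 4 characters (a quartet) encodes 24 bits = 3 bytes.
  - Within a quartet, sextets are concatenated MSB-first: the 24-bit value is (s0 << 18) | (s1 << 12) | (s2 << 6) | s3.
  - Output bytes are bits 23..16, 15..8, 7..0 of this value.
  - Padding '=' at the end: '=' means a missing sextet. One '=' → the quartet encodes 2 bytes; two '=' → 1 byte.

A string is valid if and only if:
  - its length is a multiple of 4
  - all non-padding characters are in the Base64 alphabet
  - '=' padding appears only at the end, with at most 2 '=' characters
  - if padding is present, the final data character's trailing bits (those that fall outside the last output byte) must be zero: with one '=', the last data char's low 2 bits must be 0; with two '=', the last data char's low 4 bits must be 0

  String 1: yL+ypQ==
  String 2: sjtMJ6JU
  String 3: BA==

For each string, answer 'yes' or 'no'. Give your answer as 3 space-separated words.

String 1: 'yL+ypQ==' → valid
String 2: 'sjtMJ6JU' → valid
String 3: 'BA==' → valid

Answer: yes yes yes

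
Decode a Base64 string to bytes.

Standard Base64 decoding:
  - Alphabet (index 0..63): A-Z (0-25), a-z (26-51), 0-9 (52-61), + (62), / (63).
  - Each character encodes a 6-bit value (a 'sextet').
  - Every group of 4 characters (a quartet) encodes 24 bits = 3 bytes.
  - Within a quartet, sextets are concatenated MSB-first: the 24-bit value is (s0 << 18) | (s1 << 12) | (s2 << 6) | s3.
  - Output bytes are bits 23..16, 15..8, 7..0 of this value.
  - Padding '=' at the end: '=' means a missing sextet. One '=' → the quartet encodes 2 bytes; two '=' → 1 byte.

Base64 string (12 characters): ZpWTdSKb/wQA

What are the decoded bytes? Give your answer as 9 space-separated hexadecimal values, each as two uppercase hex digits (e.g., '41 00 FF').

Answer: 66 95 93 75 22 9B FF 04 00

Derivation:
After char 0 ('Z'=25): chars_in_quartet=1 acc=0x19 bytes_emitted=0
After char 1 ('p'=41): chars_in_quartet=2 acc=0x669 bytes_emitted=0
After char 2 ('W'=22): chars_in_quartet=3 acc=0x19A56 bytes_emitted=0
After char 3 ('T'=19): chars_in_quartet=4 acc=0x669593 -> emit 66 95 93, reset; bytes_emitted=3
After char 4 ('d'=29): chars_in_quartet=1 acc=0x1D bytes_emitted=3
After char 5 ('S'=18): chars_in_quartet=2 acc=0x752 bytes_emitted=3
After char 6 ('K'=10): chars_in_quartet=3 acc=0x1D48A bytes_emitted=3
After char 7 ('b'=27): chars_in_quartet=4 acc=0x75229B -> emit 75 22 9B, reset; bytes_emitted=6
After char 8 ('/'=63): chars_in_quartet=1 acc=0x3F bytes_emitted=6
After char 9 ('w'=48): chars_in_quartet=2 acc=0xFF0 bytes_emitted=6
After char 10 ('Q'=16): chars_in_quartet=3 acc=0x3FC10 bytes_emitted=6
After char 11 ('A'=0): chars_in_quartet=4 acc=0xFF0400 -> emit FF 04 00, reset; bytes_emitted=9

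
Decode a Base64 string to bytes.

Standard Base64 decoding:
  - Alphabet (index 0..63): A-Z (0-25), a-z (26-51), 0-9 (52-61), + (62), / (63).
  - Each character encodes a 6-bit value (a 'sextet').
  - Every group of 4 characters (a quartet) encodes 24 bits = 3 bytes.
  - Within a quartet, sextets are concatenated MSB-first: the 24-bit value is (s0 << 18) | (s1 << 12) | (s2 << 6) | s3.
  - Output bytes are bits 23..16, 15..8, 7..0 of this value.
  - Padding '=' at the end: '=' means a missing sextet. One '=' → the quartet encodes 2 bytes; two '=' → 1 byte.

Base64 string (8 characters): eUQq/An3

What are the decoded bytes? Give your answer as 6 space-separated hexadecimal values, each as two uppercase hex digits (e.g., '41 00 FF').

Answer: 79 44 2A FC 09 F7

Derivation:
After char 0 ('e'=30): chars_in_quartet=1 acc=0x1E bytes_emitted=0
After char 1 ('U'=20): chars_in_quartet=2 acc=0x794 bytes_emitted=0
After char 2 ('Q'=16): chars_in_quartet=3 acc=0x1E510 bytes_emitted=0
After char 3 ('q'=42): chars_in_quartet=4 acc=0x79442A -> emit 79 44 2A, reset; bytes_emitted=3
After char 4 ('/'=63): chars_in_quartet=1 acc=0x3F bytes_emitted=3
After char 5 ('A'=0): chars_in_quartet=2 acc=0xFC0 bytes_emitted=3
After char 6 ('n'=39): chars_in_quartet=3 acc=0x3F027 bytes_emitted=3
After char 7 ('3'=55): chars_in_quartet=4 acc=0xFC09F7 -> emit FC 09 F7, reset; bytes_emitted=6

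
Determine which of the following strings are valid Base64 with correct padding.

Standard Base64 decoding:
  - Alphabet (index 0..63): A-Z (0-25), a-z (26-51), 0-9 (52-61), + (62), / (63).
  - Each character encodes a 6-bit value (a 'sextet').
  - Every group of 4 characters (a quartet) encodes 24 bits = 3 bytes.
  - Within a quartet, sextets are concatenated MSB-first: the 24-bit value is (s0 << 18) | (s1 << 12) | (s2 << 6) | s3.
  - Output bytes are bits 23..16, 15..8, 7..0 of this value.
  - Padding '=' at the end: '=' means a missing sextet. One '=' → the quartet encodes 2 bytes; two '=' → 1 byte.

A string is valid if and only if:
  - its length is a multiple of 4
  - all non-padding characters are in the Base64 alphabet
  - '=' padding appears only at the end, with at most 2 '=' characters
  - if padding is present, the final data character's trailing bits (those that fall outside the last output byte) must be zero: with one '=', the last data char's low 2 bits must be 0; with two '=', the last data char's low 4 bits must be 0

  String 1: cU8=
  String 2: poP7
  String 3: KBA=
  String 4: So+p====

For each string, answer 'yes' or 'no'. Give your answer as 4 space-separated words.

String 1: 'cU8=' → valid
String 2: 'poP7' → valid
String 3: 'KBA=' → valid
String 4: 'So+p====' → invalid (4 pad chars (max 2))

Answer: yes yes yes no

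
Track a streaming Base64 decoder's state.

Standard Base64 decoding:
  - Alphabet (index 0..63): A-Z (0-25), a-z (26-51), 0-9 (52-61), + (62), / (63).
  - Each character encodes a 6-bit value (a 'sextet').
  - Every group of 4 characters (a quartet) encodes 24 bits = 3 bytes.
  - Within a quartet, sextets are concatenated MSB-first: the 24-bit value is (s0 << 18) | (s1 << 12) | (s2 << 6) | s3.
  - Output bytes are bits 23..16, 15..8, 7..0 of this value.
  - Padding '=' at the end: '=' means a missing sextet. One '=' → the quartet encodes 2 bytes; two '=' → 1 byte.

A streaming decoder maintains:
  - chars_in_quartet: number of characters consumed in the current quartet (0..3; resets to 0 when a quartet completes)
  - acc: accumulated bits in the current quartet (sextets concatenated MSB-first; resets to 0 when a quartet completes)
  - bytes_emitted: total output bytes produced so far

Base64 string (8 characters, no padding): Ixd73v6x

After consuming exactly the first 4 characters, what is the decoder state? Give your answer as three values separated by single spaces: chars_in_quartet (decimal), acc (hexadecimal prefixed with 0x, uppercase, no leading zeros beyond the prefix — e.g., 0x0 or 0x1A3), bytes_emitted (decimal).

After char 0 ('I'=8): chars_in_quartet=1 acc=0x8 bytes_emitted=0
After char 1 ('x'=49): chars_in_quartet=2 acc=0x231 bytes_emitted=0
After char 2 ('d'=29): chars_in_quartet=3 acc=0x8C5D bytes_emitted=0
After char 3 ('7'=59): chars_in_quartet=4 acc=0x23177B -> emit 23 17 7B, reset; bytes_emitted=3

Answer: 0 0x0 3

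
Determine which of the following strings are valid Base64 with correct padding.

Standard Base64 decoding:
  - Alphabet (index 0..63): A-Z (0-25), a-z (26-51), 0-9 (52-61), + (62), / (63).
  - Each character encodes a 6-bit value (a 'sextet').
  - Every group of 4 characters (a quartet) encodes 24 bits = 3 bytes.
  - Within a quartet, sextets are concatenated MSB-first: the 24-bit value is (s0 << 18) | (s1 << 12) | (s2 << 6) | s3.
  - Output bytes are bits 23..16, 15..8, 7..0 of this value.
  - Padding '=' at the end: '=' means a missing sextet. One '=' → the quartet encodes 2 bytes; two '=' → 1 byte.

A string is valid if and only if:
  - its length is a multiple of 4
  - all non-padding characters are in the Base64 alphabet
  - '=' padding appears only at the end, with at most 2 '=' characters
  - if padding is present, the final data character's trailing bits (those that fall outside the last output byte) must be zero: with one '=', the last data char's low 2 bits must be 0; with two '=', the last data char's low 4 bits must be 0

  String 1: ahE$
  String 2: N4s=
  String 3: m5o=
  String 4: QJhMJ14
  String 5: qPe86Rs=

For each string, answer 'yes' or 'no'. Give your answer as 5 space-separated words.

String 1: 'ahE$' → invalid (bad char(s): ['$'])
String 2: 'N4s=' → valid
String 3: 'm5o=' → valid
String 4: 'QJhMJ14' → invalid (len=7 not mult of 4)
String 5: 'qPe86Rs=' → valid

Answer: no yes yes no yes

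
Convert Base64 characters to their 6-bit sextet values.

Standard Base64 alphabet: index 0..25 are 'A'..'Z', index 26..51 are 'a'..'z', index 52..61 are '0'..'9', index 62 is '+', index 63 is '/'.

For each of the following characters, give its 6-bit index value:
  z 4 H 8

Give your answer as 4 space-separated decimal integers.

Answer: 51 56 7 60

Derivation:
'z': a..z range, 26 + ord('z') − ord('a') = 51
'4': 0..9 range, 52 + ord('4') − ord('0') = 56
'H': A..Z range, ord('H') − ord('A') = 7
'8': 0..9 range, 52 + ord('8') − ord('0') = 60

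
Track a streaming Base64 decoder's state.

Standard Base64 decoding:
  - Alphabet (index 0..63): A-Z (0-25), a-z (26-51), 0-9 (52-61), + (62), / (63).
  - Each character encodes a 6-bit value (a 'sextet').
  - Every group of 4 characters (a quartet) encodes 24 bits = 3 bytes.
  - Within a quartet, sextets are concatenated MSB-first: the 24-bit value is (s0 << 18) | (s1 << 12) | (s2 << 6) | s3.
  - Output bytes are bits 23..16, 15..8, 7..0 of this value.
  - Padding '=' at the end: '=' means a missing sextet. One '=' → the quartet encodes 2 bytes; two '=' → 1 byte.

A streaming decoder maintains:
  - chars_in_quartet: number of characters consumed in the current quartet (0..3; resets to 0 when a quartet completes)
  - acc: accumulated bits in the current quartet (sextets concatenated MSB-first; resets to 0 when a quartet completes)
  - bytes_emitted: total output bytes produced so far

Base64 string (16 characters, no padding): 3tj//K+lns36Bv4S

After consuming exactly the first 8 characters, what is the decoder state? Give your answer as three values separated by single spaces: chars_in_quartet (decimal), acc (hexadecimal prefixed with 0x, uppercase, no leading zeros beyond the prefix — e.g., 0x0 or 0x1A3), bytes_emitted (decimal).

Answer: 0 0x0 6

Derivation:
After char 0 ('3'=55): chars_in_quartet=1 acc=0x37 bytes_emitted=0
After char 1 ('t'=45): chars_in_quartet=2 acc=0xDED bytes_emitted=0
After char 2 ('j'=35): chars_in_quartet=3 acc=0x37B63 bytes_emitted=0
After char 3 ('/'=63): chars_in_quartet=4 acc=0xDED8FF -> emit DE D8 FF, reset; bytes_emitted=3
After char 4 ('/'=63): chars_in_quartet=1 acc=0x3F bytes_emitted=3
After char 5 ('K'=10): chars_in_quartet=2 acc=0xFCA bytes_emitted=3
After char 6 ('+'=62): chars_in_quartet=3 acc=0x3F2BE bytes_emitted=3
After char 7 ('l'=37): chars_in_quartet=4 acc=0xFCAFA5 -> emit FC AF A5, reset; bytes_emitted=6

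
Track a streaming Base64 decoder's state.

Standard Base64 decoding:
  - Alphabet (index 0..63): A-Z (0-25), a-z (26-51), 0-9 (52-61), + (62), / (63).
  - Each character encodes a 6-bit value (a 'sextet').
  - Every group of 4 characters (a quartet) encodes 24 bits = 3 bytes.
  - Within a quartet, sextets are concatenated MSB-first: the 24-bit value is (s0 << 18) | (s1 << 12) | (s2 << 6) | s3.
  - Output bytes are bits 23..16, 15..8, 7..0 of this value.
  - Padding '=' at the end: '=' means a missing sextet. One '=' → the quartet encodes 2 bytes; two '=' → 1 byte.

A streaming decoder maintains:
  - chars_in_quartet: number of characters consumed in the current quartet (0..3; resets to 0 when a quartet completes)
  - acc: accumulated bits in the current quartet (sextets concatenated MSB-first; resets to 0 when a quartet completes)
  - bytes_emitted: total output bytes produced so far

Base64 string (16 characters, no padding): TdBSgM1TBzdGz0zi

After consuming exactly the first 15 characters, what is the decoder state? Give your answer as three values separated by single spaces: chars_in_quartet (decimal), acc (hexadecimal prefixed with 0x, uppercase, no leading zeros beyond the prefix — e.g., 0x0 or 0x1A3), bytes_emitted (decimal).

After char 0 ('T'=19): chars_in_quartet=1 acc=0x13 bytes_emitted=0
After char 1 ('d'=29): chars_in_quartet=2 acc=0x4DD bytes_emitted=0
After char 2 ('B'=1): chars_in_quartet=3 acc=0x13741 bytes_emitted=0
After char 3 ('S'=18): chars_in_quartet=4 acc=0x4DD052 -> emit 4D D0 52, reset; bytes_emitted=3
After char 4 ('g'=32): chars_in_quartet=1 acc=0x20 bytes_emitted=3
After char 5 ('M'=12): chars_in_quartet=2 acc=0x80C bytes_emitted=3
After char 6 ('1'=53): chars_in_quartet=3 acc=0x20335 bytes_emitted=3
After char 7 ('T'=19): chars_in_quartet=4 acc=0x80CD53 -> emit 80 CD 53, reset; bytes_emitted=6
After char 8 ('B'=1): chars_in_quartet=1 acc=0x1 bytes_emitted=6
After char 9 ('z'=51): chars_in_quartet=2 acc=0x73 bytes_emitted=6
After char 10 ('d'=29): chars_in_quartet=3 acc=0x1CDD bytes_emitted=6
After char 11 ('G'=6): chars_in_quartet=4 acc=0x73746 -> emit 07 37 46, reset; bytes_emitted=9
After char 12 ('z'=51): chars_in_quartet=1 acc=0x33 bytes_emitted=9
After char 13 ('0'=52): chars_in_quartet=2 acc=0xCF4 bytes_emitted=9
After char 14 ('z'=51): chars_in_quartet=3 acc=0x33D33 bytes_emitted=9

Answer: 3 0x33D33 9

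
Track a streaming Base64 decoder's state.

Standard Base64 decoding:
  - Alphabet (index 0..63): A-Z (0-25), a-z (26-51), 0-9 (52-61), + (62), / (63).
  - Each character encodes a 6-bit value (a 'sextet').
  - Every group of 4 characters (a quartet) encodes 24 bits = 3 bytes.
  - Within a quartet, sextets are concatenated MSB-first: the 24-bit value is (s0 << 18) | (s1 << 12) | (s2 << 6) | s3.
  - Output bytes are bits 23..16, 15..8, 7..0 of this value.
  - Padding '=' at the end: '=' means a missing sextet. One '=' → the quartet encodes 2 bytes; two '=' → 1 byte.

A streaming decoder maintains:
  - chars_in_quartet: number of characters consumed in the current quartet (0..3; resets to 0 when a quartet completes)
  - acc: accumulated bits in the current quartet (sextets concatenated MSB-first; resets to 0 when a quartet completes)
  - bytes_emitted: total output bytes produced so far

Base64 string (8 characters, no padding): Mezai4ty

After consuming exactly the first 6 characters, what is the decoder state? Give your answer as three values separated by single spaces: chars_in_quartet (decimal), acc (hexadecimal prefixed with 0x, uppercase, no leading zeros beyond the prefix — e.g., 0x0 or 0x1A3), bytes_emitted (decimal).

After char 0 ('M'=12): chars_in_quartet=1 acc=0xC bytes_emitted=0
After char 1 ('e'=30): chars_in_quartet=2 acc=0x31E bytes_emitted=0
After char 2 ('z'=51): chars_in_quartet=3 acc=0xC7B3 bytes_emitted=0
After char 3 ('a'=26): chars_in_quartet=4 acc=0x31ECDA -> emit 31 EC DA, reset; bytes_emitted=3
After char 4 ('i'=34): chars_in_quartet=1 acc=0x22 bytes_emitted=3
After char 5 ('4'=56): chars_in_quartet=2 acc=0x8B8 bytes_emitted=3

Answer: 2 0x8B8 3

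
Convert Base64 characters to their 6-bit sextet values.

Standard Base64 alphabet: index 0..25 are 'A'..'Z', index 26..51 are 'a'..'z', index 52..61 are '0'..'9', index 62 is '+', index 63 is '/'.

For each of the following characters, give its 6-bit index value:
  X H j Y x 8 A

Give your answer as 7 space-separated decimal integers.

'X': A..Z range, ord('X') − ord('A') = 23
'H': A..Z range, ord('H') − ord('A') = 7
'j': a..z range, 26 + ord('j') − ord('a') = 35
'Y': A..Z range, ord('Y') − ord('A') = 24
'x': a..z range, 26 + ord('x') − ord('a') = 49
'8': 0..9 range, 52 + ord('8') − ord('0') = 60
'A': A..Z range, ord('A') − ord('A') = 0

Answer: 23 7 35 24 49 60 0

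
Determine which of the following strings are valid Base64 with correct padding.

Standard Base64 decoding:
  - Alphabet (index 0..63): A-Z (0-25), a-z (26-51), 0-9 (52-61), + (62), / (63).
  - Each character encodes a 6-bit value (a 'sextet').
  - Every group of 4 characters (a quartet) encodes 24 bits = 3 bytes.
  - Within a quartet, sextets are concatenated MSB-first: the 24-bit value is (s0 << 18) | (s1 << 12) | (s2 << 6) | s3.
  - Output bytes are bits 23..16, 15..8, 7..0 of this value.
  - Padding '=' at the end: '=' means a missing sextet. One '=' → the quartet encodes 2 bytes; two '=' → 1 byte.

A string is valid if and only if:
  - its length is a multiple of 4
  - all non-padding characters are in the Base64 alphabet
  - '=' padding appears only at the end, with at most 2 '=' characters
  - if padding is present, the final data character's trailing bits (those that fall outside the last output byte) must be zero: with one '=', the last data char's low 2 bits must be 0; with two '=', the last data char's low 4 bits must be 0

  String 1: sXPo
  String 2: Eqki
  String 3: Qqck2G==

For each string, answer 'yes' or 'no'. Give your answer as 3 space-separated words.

String 1: 'sXPo' → valid
String 2: 'Eqki' → valid
String 3: 'Qqck2G==' → invalid (bad trailing bits)

Answer: yes yes no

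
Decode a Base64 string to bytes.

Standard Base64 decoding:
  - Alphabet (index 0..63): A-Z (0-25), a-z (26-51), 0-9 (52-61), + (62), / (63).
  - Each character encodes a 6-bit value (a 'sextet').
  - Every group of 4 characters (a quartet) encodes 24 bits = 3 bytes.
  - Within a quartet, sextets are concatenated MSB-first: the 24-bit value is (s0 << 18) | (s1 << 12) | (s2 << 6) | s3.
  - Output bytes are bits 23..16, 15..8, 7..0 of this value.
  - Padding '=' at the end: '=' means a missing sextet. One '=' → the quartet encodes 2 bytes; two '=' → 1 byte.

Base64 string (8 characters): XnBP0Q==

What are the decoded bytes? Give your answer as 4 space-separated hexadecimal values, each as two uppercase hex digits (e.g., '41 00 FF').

After char 0 ('X'=23): chars_in_quartet=1 acc=0x17 bytes_emitted=0
After char 1 ('n'=39): chars_in_quartet=2 acc=0x5E7 bytes_emitted=0
After char 2 ('B'=1): chars_in_quartet=3 acc=0x179C1 bytes_emitted=0
After char 3 ('P'=15): chars_in_quartet=4 acc=0x5E704F -> emit 5E 70 4F, reset; bytes_emitted=3
After char 4 ('0'=52): chars_in_quartet=1 acc=0x34 bytes_emitted=3
After char 5 ('Q'=16): chars_in_quartet=2 acc=0xD10 bytes_emitted=3
Padding '==': partial quartet acc=0xD10 -> emit D1; bytes_emitted=4

Answer: 5E 70 4F D1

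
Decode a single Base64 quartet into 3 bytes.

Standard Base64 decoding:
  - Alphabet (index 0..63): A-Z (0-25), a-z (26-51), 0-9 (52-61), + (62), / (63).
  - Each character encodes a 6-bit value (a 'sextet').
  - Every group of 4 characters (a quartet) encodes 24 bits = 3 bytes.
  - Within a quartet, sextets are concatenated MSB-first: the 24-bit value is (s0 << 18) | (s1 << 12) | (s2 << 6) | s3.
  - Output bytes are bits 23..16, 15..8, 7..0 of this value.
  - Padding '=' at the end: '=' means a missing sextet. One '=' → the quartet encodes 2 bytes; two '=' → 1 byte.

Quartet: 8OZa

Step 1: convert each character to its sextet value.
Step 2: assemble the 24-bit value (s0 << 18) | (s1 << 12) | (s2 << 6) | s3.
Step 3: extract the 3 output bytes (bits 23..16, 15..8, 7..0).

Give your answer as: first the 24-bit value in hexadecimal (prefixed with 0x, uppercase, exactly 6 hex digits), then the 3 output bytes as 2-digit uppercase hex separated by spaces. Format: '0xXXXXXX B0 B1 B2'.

Sextets: 8=60, O=14, Z=25, a=26
24-bit: (60<<18) | (14<<12) | (25<<6) | 26
      = 0xF00000 | 0x00E000 | 0x000640 | 0x00001A
      = 0xF0E65A
Bytes: (v>>16)&0xFF=F0, (v>>8)&0xFF=E6, v&0xFF=5A

Answer: 0xF0E65A F0 E6 5A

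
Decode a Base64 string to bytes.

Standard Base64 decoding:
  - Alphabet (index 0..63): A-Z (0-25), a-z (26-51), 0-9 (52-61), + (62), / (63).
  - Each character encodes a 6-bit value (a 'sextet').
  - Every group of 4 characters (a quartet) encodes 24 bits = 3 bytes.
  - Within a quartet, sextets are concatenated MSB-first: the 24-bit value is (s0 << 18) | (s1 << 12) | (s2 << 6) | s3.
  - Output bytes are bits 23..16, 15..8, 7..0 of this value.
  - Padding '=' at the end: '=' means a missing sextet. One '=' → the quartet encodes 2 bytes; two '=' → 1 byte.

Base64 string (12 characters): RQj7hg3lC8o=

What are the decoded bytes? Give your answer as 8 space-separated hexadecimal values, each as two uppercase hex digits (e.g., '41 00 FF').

After char 0 ('R'=17): chars_in_quartet=1 acc=0x11 bytes_emitted=0
After char 1 ('Q'=16): chars_in_quartet=2 acc=0x450 bytes_emitted=0
After char 2 ('j'=35): chars_in_quartet=3 acc=0x11423 bytes_emitted=0
After char 3 ('7'=59): chars_in_quartet=4 acc=0x4508FB -> emit 45 08 FB, reset; bytes_emitted=3
After char 4 ('h'=33): chars_in_quartet=1 acc=0x21 bytes_emitted=3
After char 5 ('g'=32): chars_in_quartet=2 acc=0x860 bytes_emitted=3
After char 6 ('3'=55): chars_in_quartet=3 acc=0x21837 bytes_emitted=3
After char 7 ('l'=37): chars_in_quartet=4 acc=0x860DE5 -> emit 86 0D E5, reset; bytes_emitted=6
After char 8 ('C'=2): chars_in_quartet=1 acc=0x2 bytes_emitted=6
After char 9 ('8'=60): chars_in_quartet=2 acc=0xBC bytes_emitted=6
After char 10 ('o'=40): chars_in_quartet=3 acc=0x2F28 bytes_emitted=6
Padding '=': partial quartet acc=0x2F28 -> emit 0B CA; bytes_emitted=8

Answer: 45 08 FB 86 0D E5 0B CA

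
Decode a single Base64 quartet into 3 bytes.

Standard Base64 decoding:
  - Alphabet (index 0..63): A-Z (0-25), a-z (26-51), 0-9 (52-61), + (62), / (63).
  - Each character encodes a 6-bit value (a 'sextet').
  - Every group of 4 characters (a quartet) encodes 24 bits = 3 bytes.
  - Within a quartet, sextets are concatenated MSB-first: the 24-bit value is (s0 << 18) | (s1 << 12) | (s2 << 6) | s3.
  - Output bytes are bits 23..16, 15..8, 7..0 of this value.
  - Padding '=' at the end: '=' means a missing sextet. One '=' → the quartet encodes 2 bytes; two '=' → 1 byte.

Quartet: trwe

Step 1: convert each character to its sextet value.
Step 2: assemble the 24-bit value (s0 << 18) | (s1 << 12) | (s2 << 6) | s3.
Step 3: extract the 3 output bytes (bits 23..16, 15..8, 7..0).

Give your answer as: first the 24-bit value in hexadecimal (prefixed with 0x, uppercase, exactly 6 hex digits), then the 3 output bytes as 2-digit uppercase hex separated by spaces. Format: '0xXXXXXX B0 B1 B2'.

Sextets: t=45, r=43, w=48, e=30
24-bit: (45<<18) | (43<<12) | (48<<6) | 30
      = 0xB40000 | 0x02B000 | 0x000C00 | 0x00001E
      = 0xB6BC1E
Bytes: (v>>16)&0xFF=B6, (v>>8)&0xFF=BC, v&0xFF=1E

Answer: 0xB6BC1E B6 BC 1E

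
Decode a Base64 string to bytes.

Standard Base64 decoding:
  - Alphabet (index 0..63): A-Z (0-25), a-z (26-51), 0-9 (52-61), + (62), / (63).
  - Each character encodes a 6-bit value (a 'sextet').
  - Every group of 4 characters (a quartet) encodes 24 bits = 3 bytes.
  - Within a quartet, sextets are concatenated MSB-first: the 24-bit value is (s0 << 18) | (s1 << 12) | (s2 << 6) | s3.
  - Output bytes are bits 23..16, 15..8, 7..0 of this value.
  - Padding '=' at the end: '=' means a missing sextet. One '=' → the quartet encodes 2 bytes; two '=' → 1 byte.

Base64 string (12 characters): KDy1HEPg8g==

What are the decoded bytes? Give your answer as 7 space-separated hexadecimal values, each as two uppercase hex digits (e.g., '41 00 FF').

After char 0 ('K'=10): chars_in_quartet=1 acc=0xA bytes_emitted=0
After char 1 ('D'=3): chars_in_quartet=2 acc=0x283 bytes_emitted=0
After char 2 ('y'=50): chars_in_quartet=3 acc=0xA0F2 bytes_emitted=0
After char 3 ('1'=53): chars_in_quartet=4 acc=0x283CB5 -> emit 28 3C B5, reset; bytes_emitted=3
After char 4 ('H'=7): chars_in_quartet=1 acc=0x7 bytes_emitted=3
After char 5 ('E'=4): chars_in_quartet=2 acc=0x1C4 bytes_emitted=3
After char 6 ('P'=15): chars_in_quartet=3 acc=0x710F bytes_emitted=3
After char 7 ('g'=32): chars_in_quartet=4 acc=0x1C43E0 -> emit 1C 43 E0, reset; bytes_emitted=6
After char 8 ('8'=60): chars_in_quartet=1 acc=0x3C bytes_emitted=6
After char 9 ('g'=32): chars_in_quartet=2 acc=0xF20 bytes_emitted=6
Padding '==': partial quartet acc=0xF20 -> emit F2; bytes_emitted=7

Answer: 28 3C B5 1C 43 E0 F2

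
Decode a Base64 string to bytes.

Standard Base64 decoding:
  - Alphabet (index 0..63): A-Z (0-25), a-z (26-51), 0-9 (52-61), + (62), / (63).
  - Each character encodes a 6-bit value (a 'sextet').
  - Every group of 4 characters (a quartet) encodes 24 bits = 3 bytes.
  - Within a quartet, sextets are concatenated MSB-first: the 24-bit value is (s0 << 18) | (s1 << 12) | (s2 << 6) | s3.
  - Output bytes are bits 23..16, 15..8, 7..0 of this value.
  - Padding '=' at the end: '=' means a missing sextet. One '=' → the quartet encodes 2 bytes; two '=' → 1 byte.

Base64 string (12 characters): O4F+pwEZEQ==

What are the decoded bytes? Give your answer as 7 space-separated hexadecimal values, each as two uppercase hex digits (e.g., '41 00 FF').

Answer: 3B 81 7E A7 01 19 11

Derivation:
After char 0 ('O'=14): chars_in_quartet=1 acc=0xE bytes_emitted=0
After char 1 ('4'=56): chars_in_quartet=2 acc=0x3B8 bytes_emitted=0
After char 2 ('F'=5): chars_in_quartet=3 acc=0xEE05 bytes_emitted=0
After char 3 ('+'=62): chars_in_quartet=4 acc=0x3B817E -> emit 3B 81 7E, reset; bytes_emitted=3
After char 4 ('p'=41): chars_in_quartet=1 acc=0x29 bytes_emitted=3
After char 5 ('w'=48): chars_in_quartet=2 acc=0xA70 bytes_emitted=3
After char 6 ('E'=4): chars_in_quartet=3 acc=0x29C04 bytes_emitted=3
After char 7 ('Z'=25): chars_in_quartet=4 acc=0xA70119 -> emit A7 01 19, reset; bytes_emitted=6
After char 8 ('E'=4): chars_in_quartet=1 acc=0x4 bytes_emitted=6
After char 9 ('Q'=16): chars_in_quartet=2 acc=0x110 bytes_emitted=6
Padding '==': partial quartet acc=0x110 -> emit 11; bytes_emitted=7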